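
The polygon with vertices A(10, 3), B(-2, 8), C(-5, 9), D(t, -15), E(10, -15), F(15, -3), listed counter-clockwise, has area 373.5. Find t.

The doubled signed area Σ (x_i y_{i+1} − x_{i+1} y_i) is linear in t.
With t=0 it equals 603; the coefficient of t is -24 (from the two edges through D).
So -24·t + 603 = 2·373.5 = 747 ⇒ t = -6.

-6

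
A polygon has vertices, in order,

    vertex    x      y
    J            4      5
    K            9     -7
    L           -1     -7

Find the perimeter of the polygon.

36

|JK| = √((5)² + (-12)²) = √169 = 13
|KL| = √((-10)² + (0)²) = √100 = 10
|LJ| = √((5)² + (12)²) = √169 = 13
Perimeter = 13 + 10 + 13 = 36.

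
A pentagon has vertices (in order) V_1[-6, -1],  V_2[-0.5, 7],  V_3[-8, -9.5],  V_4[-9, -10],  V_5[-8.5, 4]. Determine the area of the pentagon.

Apply the surveyor's formula: 2A = Σ (x_i·y_{i+1} − x_{i+1}·y_i), indices taken mod 5.
Cross-terms: -42.5, 60.75, -5.5, -121, 32.5  ⇒  Σ = -75.75
Area = |Σ|/2 = 37.875.

37.875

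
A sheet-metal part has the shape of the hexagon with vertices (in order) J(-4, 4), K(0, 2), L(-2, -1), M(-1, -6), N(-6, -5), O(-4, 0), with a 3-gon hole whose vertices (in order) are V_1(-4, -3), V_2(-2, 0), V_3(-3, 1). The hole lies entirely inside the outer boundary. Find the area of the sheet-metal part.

27.5

Outer boundary:
Σ = (-8) + (4) + (11) + (-31) + (-20) + (-16) = -60
Area = |Σ|/2 = 30.
Hole:
Apply the surveyor's formula: 2A = Σ (x_i·y_{i+1} − x_{i+1}·y_i), indices taken mod 3.
Σ = (-6) + (-2) + (13) = 5
Area = |Σ|/2 = 2.5.
Net area = 30 − 2.5 = 27.5.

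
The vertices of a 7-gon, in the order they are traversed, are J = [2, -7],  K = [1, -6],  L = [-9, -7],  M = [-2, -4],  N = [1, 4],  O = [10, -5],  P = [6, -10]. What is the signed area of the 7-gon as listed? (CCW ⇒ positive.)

-92.5

Apply Gauss's area formula: 2A = Σ (x_i·y_{i+1} − x_{i+1}·y_i), indices taken mod 7.
Σ = (-5) + (-61) + (22) + (-4) + (-45) + (-70) + (-22) = -185
Signed area = Σ/2 = -92.5 (negative ⇒ clockwise traversal).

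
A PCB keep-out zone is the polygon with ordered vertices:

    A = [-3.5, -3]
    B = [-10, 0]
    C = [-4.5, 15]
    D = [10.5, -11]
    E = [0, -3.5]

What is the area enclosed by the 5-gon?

168.5

A→B: (-3.5)(0) − (-10)(-3) = -30
B→C: (-10)(15) − (-4.5)(0) = -150
C→D: (-4.5)(-11) − (10.5)(15) = -108
D→E: (10.5)(-3.5) − (0)(-11) = -36.75
E→A: (0)(-3) − (-3.5)(-3.5) = -12.25
Σ = -337
Area = |Σ|/2 = 168.5.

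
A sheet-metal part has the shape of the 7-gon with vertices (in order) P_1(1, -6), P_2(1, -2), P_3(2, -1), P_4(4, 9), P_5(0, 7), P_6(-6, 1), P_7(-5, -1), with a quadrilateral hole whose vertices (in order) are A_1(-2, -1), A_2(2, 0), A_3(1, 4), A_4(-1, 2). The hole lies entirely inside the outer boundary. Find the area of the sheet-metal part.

Outer boundary:
Cross-terms: 4, 3, 22, 28, 42, 11, 31  ⇒  Σ = 141
Area = |Σ|/2 = 70.5.
Hole:
Apply the surveyor's formula: 2A = Σ (x_i·y_{i+1} − x_{i+1}·y_i), indices taken mod 4.
Cross-terms: 2, 8, 6, 5  ⇒  Σ = 21
Area = |Σ|/2 = 10.5.
Net area = 70.5 − 10.5 = 60.

60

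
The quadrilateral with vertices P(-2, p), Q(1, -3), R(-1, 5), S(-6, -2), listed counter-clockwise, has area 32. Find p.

-4

Write out the shoelace sum; only the two edges meeting at P involve p:
2·Area = [((-6)·p − (-2)·(-2)) + ((-2)·(-3) − 1·p)] + 34
       = -7·p + 36 = 64
⇒ p = -4.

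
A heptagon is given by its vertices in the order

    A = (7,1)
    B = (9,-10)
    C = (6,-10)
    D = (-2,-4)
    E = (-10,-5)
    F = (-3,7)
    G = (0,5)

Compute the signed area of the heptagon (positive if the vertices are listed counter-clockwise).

Σ = (-79) + (-30) + (-44) + (-30) + (-85) + (-15) + (-35) = -318
Signed area = Σ/2 = -159 (negative ⇒ clockwise traversal).

-159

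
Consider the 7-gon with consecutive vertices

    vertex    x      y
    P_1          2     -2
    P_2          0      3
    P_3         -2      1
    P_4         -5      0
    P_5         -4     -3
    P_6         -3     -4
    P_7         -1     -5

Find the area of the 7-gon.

31

Apply Gauss's area formula: 2A = Σ (x_i·y_{i+1} − x_{i+1}·y_i), indices taken mod 7.
Cross-terms: 6, 6, 5, 15, 7, 11, 12  ⇒  Σ = 62
Area = |Σ|/2 = 31.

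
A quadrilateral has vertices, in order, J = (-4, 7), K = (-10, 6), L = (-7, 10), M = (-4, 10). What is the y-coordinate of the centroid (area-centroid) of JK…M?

Apply the shoelace formula. First the cross-terms c_i = x_i·y_{i+1} − x_{i+1}·y_i:
  46, -58, -30, 12  ⇒  2A = -30, A = -15.
Then Σ (y_i + y_{i+1})·c_i = -726, so ȳ = -726 / (6·(-15)) = 121/15.

121/15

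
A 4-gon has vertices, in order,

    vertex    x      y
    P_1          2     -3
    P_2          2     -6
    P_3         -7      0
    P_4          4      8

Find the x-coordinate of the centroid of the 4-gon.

-31/66

Apply the shoelace formula. First the cross-terms c_i = x_i·y_{i+1} − x_{i+1}·y_i:
  -6, -42, -56, -28  ⇒  2A = -132, A = -66.
Then Σ (x_i + x_{i+1})·c_i = 186, so x̄ = 186 / (6·(-66)) = -31/66.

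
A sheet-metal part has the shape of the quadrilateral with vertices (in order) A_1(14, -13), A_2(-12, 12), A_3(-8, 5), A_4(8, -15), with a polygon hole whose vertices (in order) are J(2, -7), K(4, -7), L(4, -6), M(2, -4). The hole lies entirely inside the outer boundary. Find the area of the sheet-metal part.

113

Outer boundary:
Apply the shoelace formula: 2A = Σ (x_i·y_{i+1} − x_{i+1}·y_i), indices taken mod 4.
Σ = (12) + (36) + (80) + (106) = 234
Area = |Σ|/2 = 117.
Hole:
Apply the surveyor's formula: 2A = Σ (x_i·y_{i+1} − x_{i+1}·y_i), indices taken mod 4.
Σ = (14) + (4) + (-4) + (-6) = 8
Area = |Σ|/2 = 4.
Net area = 117 − 4 = 113.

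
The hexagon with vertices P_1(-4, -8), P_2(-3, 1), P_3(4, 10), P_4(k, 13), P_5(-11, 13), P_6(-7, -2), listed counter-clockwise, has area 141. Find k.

The doubled signed area Σ (x_i y_{i+1} − x_{i+1} y_i) is linear in k.
With k=0 it equals 294; the coefficient of k is 3 (from the two edges through P_4).
So 3·k + 294 = 2·141 = 282 ⇒ k = -4.

-4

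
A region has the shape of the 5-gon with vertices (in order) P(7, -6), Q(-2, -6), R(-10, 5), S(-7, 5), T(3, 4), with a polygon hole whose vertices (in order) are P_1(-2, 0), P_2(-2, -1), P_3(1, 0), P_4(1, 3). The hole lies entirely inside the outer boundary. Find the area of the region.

Outer boundary:
Apply the surveyor's formula: 2A = Σ (x_i·y_{i+1} − x_{i+1}·y_i), indices taken mod 5.
Σ = (-54) + (-70) + (-15) + (-43) + (-46) = -228
Area = |Σ|/2 = 114.
Hole:
Σ = (2) + (1) + (3) + (6) = 12
Area = |Σ|/2 = 6.
Net area = 114 − 6 = 108.

108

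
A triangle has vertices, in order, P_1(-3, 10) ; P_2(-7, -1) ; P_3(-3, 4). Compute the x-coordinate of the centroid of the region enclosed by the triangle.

-13/3

Apply the surveyor's formula. First the cross-terms c_i = x_i·y_{i+1} − x_{i+1}·y_i:
  73, -31, -18  ⇒  2A = 24, A = 12.
Then Σ (x_i + x_{i+1})·c_i = -312, so x̄ = -312 / (6·12) = -13/3.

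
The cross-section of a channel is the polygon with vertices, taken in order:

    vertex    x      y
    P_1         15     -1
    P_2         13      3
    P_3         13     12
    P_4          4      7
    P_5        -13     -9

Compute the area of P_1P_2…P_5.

Apply Gauss's area formula: 2A = Σ (x_i·y_{i+1} − x_{i+1}·y_i), indices taken mod 5.
Σ = (58) + (117) + (43) + (55) + (148) = 421
Area = |Σ|/2 = 210.5.

210.5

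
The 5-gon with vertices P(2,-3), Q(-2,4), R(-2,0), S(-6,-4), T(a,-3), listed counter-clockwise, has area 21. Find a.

0

The doubled signed area Σ (x_i y_{i+1} − x_{i+1} y_i) is linear in a.
With a=0 it equals 42; the coefficient of a is 1 (from the two edges through T).
So 1·a + 42 = 2·21 = 42 ⇒ a = 0.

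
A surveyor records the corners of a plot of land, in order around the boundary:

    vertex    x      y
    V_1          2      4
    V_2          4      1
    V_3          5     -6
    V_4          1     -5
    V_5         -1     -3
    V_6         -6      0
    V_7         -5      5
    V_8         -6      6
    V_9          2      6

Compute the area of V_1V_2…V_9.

Σ = (-14) + (-29) + (-19) + (-8) + (-18) + (-30) + (0) + (-48) + (-4) = -170
Area = |Σ|/2 = 85.

85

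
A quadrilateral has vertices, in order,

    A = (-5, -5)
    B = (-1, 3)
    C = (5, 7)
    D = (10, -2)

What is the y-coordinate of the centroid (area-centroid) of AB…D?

Apply the shoelace formula. First the cross-terms c_i = x_i·y_{i+1} − x_{i+1}·y_i:
  -20, -22, -80, -60  ⇒  2A = -182, A = -91.
Then Σ (y_i + y_{i+1})·c_i = -160, so ȳ = -160 / (6·(-91)) = 80/273.

80/273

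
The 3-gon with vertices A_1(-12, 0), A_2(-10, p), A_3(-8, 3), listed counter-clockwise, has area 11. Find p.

-4

Write out the shoelace sum; only the two edges meeting at A_2 involve p:
2·Area = [((-12)·p − (-10)·0) + ((-10)·3 − (-8)·p)] + 36
       = -4·p + 6 = 22
⇒ p = -4.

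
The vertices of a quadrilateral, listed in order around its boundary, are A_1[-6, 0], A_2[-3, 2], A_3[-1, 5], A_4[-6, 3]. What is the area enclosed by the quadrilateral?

Apply the shoelace (surveyor's) formula: 2A = Σ (x_i·y_{i+1} − x_{i+1}·y_i), indices taken mod 4.
Cross-terms: -12, -13, 27, 18  ⇒  Σ = 20
Area = |Σ|/2 = 10.

10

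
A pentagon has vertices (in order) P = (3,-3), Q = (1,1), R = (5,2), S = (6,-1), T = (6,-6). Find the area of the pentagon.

22

Apply the shoelace (surveyor's) formula: 2A = Σ (x_i·y_{i+1} − x_{i+1}·y_i), indices taken mod 5.
P→Q: (3)(1) − (1)(-3) = 6
Q→R: (1)(2) − (5)(1) = -3
R→S: (5)(-1) − (6)(2) = -17
S→T: (6)(-6) − (6)(-1) = -30
T→P: (6)(-3) − (3)(-6) = 0
Σ = -44
Area = |Σ|/2 = 22.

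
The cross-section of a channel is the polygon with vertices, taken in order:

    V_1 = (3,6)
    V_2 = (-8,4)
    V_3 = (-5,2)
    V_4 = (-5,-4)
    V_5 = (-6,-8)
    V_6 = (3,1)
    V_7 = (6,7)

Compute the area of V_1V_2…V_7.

79

Cross-terms: 60, 4, 30, 16, 18, 15, 15  ⇒  Σ = 158
Area = |Σ|/2 = 79.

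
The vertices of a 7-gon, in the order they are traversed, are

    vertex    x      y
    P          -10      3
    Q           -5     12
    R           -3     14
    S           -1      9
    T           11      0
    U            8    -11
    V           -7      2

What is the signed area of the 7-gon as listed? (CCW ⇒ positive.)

-217

Apply the shoelace (surveyor's) formula: 2A = Σ (x_i·y_{i+1} − x_{i+1}·y_i), indices taken mod 7.
P→Q: (-10)(12) − (-5)(3) = -105
Q→R: (-5)(14) − (-3)(12) = -34
R→S: (-3)(9) − (-1)(14) = -13
S→T: (-1)(0) − (11)(9) = -99
T→U: (11)(-11) − (8)(0) = -121
U→V: (8)(2) − (-7)(-11) = -61
V→P: (-7)(3) − (-10)(2) = -1
Σ = -434
Signed area = Σ/2 = -217 (negative ⇒ clockwise traversal).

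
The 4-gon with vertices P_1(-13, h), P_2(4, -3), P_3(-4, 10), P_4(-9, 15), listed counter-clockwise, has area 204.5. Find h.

-9

Write out the shoelace sum; only the two edges meeting at P_1 involve h:
2·Area = [((-9)·h − (-13)·15) + ((-13)·(-3) − 4·h)] + 58
       = -13·h + 292 = 409
⇒ h = -9.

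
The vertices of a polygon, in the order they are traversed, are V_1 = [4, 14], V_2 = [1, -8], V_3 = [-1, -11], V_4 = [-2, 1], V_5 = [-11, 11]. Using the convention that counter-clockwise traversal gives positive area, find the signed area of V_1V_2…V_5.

Apply the surveyor's formula: 2A = Σ (x_i·y_{i+1} − x_{i+1}·y_i), indices taken mod 5.
Σ = (-46) + (-19) + (-23) + (-11) + (-198) = -297
Signed area = Σ/2 = -148.5 (negative ⇒ clockwise traversal).

-148.5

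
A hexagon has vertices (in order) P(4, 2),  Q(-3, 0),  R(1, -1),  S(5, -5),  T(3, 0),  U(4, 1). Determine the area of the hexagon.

Apply the shoelace (surveyor's) formula: 2A = Σ (x_i·y_{i+1} − x_{i+1}·y_i), indices taken mod 6.
Cross-terms: 6, 3, 0, 15, 3, 4  ⇒  Σ = 31
Area = |Σ|/2 = 15.5.

15.5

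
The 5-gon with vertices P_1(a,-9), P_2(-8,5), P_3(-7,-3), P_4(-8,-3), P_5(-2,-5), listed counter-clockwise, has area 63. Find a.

9

The doubled signed area Σ (x_i y_{i+1} − x_{i+1} y_i) is linear in a.
With a=0 it equals 36; the coefficient of a is 10 (from the two edges through P_1).
So 10·a + 36 = 2·63 = 126 ⇒ a = 9.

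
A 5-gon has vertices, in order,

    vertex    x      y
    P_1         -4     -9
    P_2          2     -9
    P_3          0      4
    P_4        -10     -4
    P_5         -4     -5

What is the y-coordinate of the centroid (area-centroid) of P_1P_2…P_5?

Apply the shoelace formula. First the cross-terms c_i = x_i·y_{i+1} − x_{i+1}·y_i:
  54, 8, 40, 34, 16  ⇒  2A = 152, A = 76.
Then Σ (y_i + y_{i+1})·c_i = -1542, so ȳ = -1542 / (6·76) = -257/76.

-257/76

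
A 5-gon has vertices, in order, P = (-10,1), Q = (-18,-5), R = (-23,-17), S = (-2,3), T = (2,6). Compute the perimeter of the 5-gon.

70

|PQ| = √((-8)² + (-6)²) = √100 = 10
|QR| = √((-5)² + (-12)²) = √169 = 13
|RS| = √((21)² + (20)²) = √841 = 29
|ST| = √((4)² + (3)²) = √25 = 5
|TP| = √((-12)² + (-5)²) = √169 = 13
Perimeter = 10 + 13 + 29 + 5 + 13 = 70.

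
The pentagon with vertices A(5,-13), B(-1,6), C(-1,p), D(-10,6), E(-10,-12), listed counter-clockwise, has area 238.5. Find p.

10

The doubled signed area Σ (x_i y_{i+1} − x_{i+1} y_i) is linear in p.
With p=0 it equals 387; the coefficient of p is 9 (from the two edges through C).
So 9·p + 387 = 2·238.5 = 477 ⇒ p = 10.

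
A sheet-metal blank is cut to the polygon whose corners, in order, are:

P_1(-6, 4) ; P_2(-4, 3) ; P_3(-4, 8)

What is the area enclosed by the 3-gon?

Apply the shoelace formula: 2A = Σ (x_i·y_{i+1} − x_{i+1}·y_i), indices taken mod 3.
P_1→P_2: (-6)(3) − (-4)(4) = -2
P_2→P_3: (-4)(8) − (-4)(3) = -20
P_3→P_1: (-4)(4) − (-6)(8) = 32
Σ = 10
Area = |Σ|/2 = 5.

5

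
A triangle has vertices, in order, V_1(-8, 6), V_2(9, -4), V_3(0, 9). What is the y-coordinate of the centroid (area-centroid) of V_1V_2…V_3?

11/3

Apply the shoelace formula. First the cross-terms c_i = x_i·y_{i+1} − x_{i+1}·y_i:
  -22, 81, 72  ⇒  2A = 131, A = 65.5.
Then Σ (y_i + y_{i+1})·c_i = 1441, so ȳ = 1441 / (6·65.5) = 11/3.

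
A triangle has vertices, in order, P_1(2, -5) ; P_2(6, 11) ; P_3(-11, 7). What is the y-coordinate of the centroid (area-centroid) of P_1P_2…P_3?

13/3

Apply the surveyor's formula. First the cross-terms c_i = x_i·y_{i+1} − x_{i+1}·y_i:
  52, 163, 41  ⇒  2A = 256, A = 128.
Then Σ (y_i + y_{i+1})·c_i = 3328, so ȳ = 3328 / (6·128) = 13/3.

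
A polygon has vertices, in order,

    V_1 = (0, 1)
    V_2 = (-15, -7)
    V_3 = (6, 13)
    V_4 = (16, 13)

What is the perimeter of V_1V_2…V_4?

|V_1V_2| = √((-15)² + (-8)²) = √289 = 17
|V_2V_3| = √((21)² + (20)²) = √841 = 29
|V_3V_4| = √((10)² + (0)²) = √100 = 10
|V_4V_1| = √((-16)² + (-12)²) = √400 = 20
Perimeter = 17 + 29 + 10 + 20 = 76.

76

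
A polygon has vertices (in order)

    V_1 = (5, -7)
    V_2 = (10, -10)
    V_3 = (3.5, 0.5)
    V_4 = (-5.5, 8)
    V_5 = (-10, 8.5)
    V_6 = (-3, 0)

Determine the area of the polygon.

85.25

Σ = (20) + (40) + (30.75) + (33.25) + (25.5) + (21) = 170.5
Area = |Σ|/2 = 85.25.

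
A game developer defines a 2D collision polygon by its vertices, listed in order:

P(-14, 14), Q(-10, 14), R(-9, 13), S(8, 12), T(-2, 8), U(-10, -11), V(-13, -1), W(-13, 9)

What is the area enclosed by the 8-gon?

Apply Gauss's area formula: 2A = Σ (x_i·y_{i+1} − x_{i+1}·y_i), indices taken mod 8.
Cross-terms: -56, -4, -212, 88, 102, -133, -130, -56  ⇒  Σ = -401
Area = |Σ|/2 = 200.5.

200.5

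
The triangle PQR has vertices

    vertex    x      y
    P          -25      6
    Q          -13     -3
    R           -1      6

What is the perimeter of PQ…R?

54

|PQ| = √((12)² + (-9)²) = √225 = 15
|QR| = √((12)² + (9)²) = √225 = 15
|RP| = √((-24)² + (0)²) = √576 = 24
Perimeter = 15 + 15 + 24 = 54.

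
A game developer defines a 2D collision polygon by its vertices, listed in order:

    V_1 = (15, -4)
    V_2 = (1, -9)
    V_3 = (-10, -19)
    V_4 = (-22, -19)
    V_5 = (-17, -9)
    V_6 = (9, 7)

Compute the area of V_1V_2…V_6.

Apply the surveyor's formula: 2A = Σ (x_i·y_{i+1} − x_{i+1}·y_i), indices taken mod 6.
Σ = (-131) + (-109) + (-228) + (-125) + (-38) + (-141) = -772
Area = |Σ|/2 = 386.

386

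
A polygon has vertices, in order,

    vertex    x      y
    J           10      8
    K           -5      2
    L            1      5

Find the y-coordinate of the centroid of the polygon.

Apply the shoelace formula. First the cross-terms c_i = x_i·y_{i+1} − x_{i+1}·y_i:
  60, -27, -42  ⇒  2A = -9, A = -4.5.
Then Σ (y_i + y_{i+1})·c_i = -135, so ȳ = -135 / (6·(-4.5)) = 5.

5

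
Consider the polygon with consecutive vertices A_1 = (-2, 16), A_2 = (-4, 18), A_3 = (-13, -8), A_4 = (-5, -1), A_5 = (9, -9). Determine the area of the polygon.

Apply Gauss's area formula: 2A = Σ (x_i·y_{i+1} − x_{i+1}·y_i), indices taken mod 5.
Cross-terms: 28, 266, -27, 54, 126  ⇒  Σ = 447
Area = |Σ|/2 = 223.5.

223.5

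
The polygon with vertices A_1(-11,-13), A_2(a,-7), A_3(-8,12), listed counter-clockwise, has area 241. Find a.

Write out the shoelace sum; only the two edges meeting at A_2 involve a:
2·Area = [((-11)·(-7) − a·(-13)) + (a·12 − (-8)·(-7))] + 236
       = 25·a + 257 = 482
⇒ a = 9.

9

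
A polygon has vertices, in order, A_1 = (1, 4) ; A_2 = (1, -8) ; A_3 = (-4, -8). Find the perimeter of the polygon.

30

|A_1A_2| = √((0)² + (-12)²) = √144 = 12
|A_2A_3| = √((-5)² + (0)²) = √25 = 5
|A_3A_1| = √((5)² + (12)²) = √169 = 13
Perimeter = 12 + 5 + 13 = 30.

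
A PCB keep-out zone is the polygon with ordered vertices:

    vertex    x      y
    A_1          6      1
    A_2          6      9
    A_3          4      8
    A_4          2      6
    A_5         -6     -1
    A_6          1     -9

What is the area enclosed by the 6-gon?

106

Apply the shoelace formula: 2A = Σ (x_i·y_{i+1} − x_{i+1}·y_i), indices taken mod 6.
Σ = (48) + (12) + (8) + (34) + (55) + (55) = 212
Area = |Σ|/2 = 106.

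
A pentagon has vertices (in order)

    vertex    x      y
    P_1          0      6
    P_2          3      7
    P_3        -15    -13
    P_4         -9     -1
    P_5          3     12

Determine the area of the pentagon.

70.5

Apply Gauss's area formula: 2A = Σ (x_i·y_{i+1} − x_{i+1}·y_i), indices taken mod 5.
P_1→P_2: (0)(7) − (3)(6) = -18
P_2→P_3: (3)(-13) − (-15)(7) = 66
P_3→P_4: (-15)(-1) − (-9)(-13) = -102
P_4→P_5: (-9)(12) − (3)(-1) = -105
P_5→P_1: (3)(6) − (0)(12) = 18
Σ = -141
Area = |Σ|/2 = 70.5.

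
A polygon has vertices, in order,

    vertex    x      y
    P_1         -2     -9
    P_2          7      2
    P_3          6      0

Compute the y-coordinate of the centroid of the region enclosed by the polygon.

-7/3

Apply the surveyor's formula. First the cross-terms c_i = x_i·y_{i+1} − x_{i+1}·y_i:
  59, -12, -54  ⇒  2A = -7, A = -3.5.
Then Σ (y_i + y_{i+1})·c_i = 49, so ȳ = 49 / (6·(-3.5)) = -7/3.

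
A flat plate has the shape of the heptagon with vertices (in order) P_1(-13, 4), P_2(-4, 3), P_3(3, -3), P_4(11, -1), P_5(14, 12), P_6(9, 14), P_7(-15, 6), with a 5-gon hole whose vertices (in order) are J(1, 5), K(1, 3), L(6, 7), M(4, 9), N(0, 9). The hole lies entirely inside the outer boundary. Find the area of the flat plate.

243

Outer boundary:
P_1→P_2: (-13)(3) − (-4)(4) = -23
P_2→P_3: (-4)(-3) − (3)(3) = 3
P_3→P_4: (3)(-1) − (11)(-3) = 30
P_4→P_5: (11)(12) − (14)(-1) = 146
P_5→P_6: (14)(14) − (9)(12) = 88
P_6→P_7: (9)(6) − (-15)(14) = 264
P_7→P_1: (-15)(4) − (-13)(6) = 18
Σ = 526
Area = |Σ|/2 = 263.
Hole:
Apply the surveyor's formula: 2A = Σ (x_i·y_{i+1} − x_{i+1}·y_i), indices taken mod 5.
Σ = (-2) + (-11) + (26) + (36) + (-9) = 40
Area = |Σ|/2 = 20.
Net area = 263 − 20 = 243.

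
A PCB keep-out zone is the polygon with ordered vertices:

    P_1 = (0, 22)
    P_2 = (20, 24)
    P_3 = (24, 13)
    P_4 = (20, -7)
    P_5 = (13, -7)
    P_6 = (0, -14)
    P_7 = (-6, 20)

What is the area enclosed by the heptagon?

Σ = (-440) + (-316) + (-428) + (-49) + (-182) + (-84) + (-132) = -1631
Area = |Σ|/2 = 815.5.

815.5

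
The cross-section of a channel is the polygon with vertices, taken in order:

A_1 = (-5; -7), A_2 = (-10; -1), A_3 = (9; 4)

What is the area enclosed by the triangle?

69.5

Σ = (-65) + (-31) + (-43) = -139
Area = |Σ|/2 = 69.5.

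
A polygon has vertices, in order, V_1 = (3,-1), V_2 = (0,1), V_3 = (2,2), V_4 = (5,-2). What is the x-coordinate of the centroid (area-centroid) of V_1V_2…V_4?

Apply Gauss's area formula. First the cross-terms c_i = x_i·y_{i+1} − x_{i+1}·y_i:
  3, -2, -14, 1  ⇒  2A = -12, A = -6.
Then Σ (x_i + x_{i+1})·c_i = -85, so x̄ = -85 / (6·(-6)) = 85/36.

85/36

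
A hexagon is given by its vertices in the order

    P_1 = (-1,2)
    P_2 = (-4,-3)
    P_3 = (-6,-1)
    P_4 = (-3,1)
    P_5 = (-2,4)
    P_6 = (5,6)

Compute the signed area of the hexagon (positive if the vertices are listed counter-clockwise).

-19

Σ = (11) + (-14) + (-9) + (-10) + (-32) + (16) = -38
Signed area = Σ/2 = -19 (negative ⇒ clockwise traversal).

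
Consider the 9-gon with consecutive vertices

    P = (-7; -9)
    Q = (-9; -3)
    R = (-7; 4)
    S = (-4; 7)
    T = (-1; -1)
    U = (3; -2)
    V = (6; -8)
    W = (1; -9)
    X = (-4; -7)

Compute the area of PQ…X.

124

Cross-terms: -60, -57, -33, 11, 5, -12, -46, -43, -13  ⇒  Σ = -248
Area = |Σ|/2 = 124.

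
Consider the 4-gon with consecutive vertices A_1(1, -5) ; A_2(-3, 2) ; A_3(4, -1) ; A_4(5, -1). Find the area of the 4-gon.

Apply the shoelace formula: 2A = Σ (x_i·y_{i+1} − x_{i+1}·y_i), indices taken mod 4.
Cross-terms: -13, -5, 1, -24  ⇒  Σ = -41
Area = |Σ|/2 = 20.5.

20.5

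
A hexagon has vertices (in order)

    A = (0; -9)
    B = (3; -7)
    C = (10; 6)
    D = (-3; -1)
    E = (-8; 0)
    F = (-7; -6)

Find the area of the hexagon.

113

Σ = (27) + (88) + (8) + (-8) + (48) + (63) = 226
Area = |Σ|/2 = 113.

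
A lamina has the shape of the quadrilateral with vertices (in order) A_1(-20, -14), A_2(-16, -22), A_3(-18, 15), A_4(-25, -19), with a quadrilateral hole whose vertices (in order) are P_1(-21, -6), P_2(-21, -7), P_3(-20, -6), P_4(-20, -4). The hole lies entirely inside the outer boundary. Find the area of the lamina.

Outer boundary:
Σ = (216) + (-636) + (717) + (-30) = 267
Area = |Σ|/2 = 133.5.
Hole:
Cross-terms: 21, -14, -40, 36  ⇒  Σ = 3
Area = |Σ|/2 = 1.5.
Net area = 133.5 − 1.5 = 132.

132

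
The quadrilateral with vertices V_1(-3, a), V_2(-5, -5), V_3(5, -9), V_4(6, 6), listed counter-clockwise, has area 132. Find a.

Write out the shoelace sum; only the two edges meeting at V_1 involve a:
2·Area = [(6·a − (-3)·6) + ((-3)·(-5) − (-5)·a)] + 154
       = 11·a + 187 = 264
⇒ a = 7.

7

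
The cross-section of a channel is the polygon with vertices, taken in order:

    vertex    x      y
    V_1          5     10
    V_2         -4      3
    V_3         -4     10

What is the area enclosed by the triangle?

31.5

Apply the shoelace formula: 2A = Σ (x_i·y_{i+1} − x_{i+1}·y_i), indices taken mod 3.
V_1→V_2: (5)(3) − (-4)(10) = 55
V_2→V_3: (-4)(10) − (-4)(3) = -28
V_3→V_1: (-4)(10) − (5)(10) = -90
Σ = -63
Area = |Σ|/2 = 31.5.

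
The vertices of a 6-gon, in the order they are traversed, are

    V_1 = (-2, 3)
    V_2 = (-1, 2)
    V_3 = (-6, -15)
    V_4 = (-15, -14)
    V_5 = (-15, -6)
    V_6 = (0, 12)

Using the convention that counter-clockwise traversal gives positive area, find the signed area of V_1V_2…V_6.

-195.5

Apply the shoelace (surveyor's) formula: 2A = Σ (x_i·y_{i+1} − x_{i+1}·y_i), indices taken mod 6.
Cross-terms: -1, 27, -141, -120, -180, 24  ⇒  Σ = -391
Signed area = Σ/2 = -195.5 (negative ⇒ clockwise traversal).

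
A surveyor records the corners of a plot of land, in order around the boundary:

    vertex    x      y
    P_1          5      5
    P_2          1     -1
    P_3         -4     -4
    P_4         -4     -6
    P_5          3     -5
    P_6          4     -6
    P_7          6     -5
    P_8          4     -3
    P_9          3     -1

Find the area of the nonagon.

36.5

Σ = (-10) + (-8) + (8) + (38) + (2) + (16) + (2) + (5) + (20) = 73
Area = |Σ|/2 = 36.5.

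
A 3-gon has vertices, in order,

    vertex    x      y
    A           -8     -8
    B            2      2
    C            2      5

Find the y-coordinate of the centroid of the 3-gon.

-1/3

Apply the shoelace formula. First the cross-terms c_i = x_i·y_{i+1} − x_{i+1}·y_i:
  0, 6, 24  ⇒  2A = 30, A = 15.
Then Σ (y_i + y_{i+1})·c_i = -30, so ȳ = -30 / (6·15) = -1/3.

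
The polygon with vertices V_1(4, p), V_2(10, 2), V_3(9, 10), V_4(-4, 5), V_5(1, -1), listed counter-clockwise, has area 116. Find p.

Write out the shoelace sum; only the two edges meeting at V_1 involve p:
2·Area = [(1·p − 4·(-1)) + (4·2 − 10·p)] + 166
       = -9·p + 178 = 232
⇒ p = -6.

-6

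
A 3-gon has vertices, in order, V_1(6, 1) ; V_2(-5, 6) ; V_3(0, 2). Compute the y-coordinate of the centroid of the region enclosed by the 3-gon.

Apply the surveyor's formula. First the cross-terms c_i = x_i·y_{i+1} − x_{i+1}·y_i:
  41, -10, -12  ⇒  2A = 19, A = 9.5.
Then Σ (y_i + y_{i+1})·c_i = 171, so ȳ = 171 / (6·9.5) = 3.

3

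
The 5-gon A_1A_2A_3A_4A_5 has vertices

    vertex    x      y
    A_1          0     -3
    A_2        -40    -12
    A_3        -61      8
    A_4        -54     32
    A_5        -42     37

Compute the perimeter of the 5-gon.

166

|A_1A_2| = √((-40)² + (-9)²) = √1681 = 41
|A_2A_3| = √((-21)² + (20)²) = √841 = 29
|A_3A_4| = √((7)² + (24)²) = √625 = 25
|A_4A_5| = √((12)² + (5)²) = √169 = 13
|A_5A_1| = √((42)² + (-40)²) = √3364 = 58
Perimeter = 41 + 29 + 25 + 13 + 58 = 166.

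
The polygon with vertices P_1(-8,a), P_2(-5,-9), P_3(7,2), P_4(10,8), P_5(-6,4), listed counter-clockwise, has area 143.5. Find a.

-6

The doubled signed area Σ (x_i y_{i+1} − x_{i+1} y_i) is linear in a.
With a=0 it equals 281; the coefficient of a is -1 (from the two edges through P_1).
So -1·a + 281 = 2·143.5 = 287 ⇒ a = -6.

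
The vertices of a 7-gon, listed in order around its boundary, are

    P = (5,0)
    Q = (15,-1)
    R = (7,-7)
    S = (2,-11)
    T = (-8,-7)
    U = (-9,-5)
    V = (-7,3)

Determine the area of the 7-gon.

Apply the shoelace formula: 2A = Σ (x_i·y_{i+1} − x_{i+1}·y_i), indices taken mod 7.
Σ = (-5) + (-98) + (-63) + (-102) + (-23) + (-62) + (-15) = -368
Area = |Σ|/2 = 184.

184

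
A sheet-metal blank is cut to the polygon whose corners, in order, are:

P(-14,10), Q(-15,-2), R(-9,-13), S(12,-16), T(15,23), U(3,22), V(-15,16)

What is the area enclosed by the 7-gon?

Apply the shoelace (surveyor's) formula: 2A = Σ (x_i·y_{i+1} − x_{i+1}·y_i), indices taken mod 7.
Σ = (178) + (177) + (300) + (516) + (261) + (378) + (74) = 1884
Area = |Σ|/2 = 942.

942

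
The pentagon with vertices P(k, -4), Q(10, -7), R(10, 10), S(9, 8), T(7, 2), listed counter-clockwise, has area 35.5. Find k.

Write out the shoelace sum; only the two edges meeting at P involve k:
2·Area = [(7·(-4) − k·2) + (k·(-7) − 10·(-4))] + 122
       = -9·k + 134 = 71
⇒ k = 7.

7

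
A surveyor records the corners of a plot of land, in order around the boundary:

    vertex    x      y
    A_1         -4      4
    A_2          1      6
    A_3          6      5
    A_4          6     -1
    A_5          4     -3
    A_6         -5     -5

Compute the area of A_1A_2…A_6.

Apply Gauss's area formula: 2A = Σ (x_i·y_{i+1} − x_{i+1}·y_i), indices taken mod 6.
A_1→A_2: (-4)(6) − (1)(4) = -28
A_2→A_3: (1)(5) − (6)(6) = -31
A_3→A_4: (6)(-1) − (6)(5) = -36
A_4→A_5: (6)(-3) − (4)(-1) = -14
A_5→A_6: (4)(-5) − (-5)(-3) = -35
A_6→A_1: (-5)(4) − (-4)(-5) = -40
Σ = -184
Area = |Σ|/2 = 92.

92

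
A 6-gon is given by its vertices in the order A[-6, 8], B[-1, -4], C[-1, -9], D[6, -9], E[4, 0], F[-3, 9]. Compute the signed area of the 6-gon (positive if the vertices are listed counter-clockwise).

Apply the shoelace formula: 2A = Σ (x_i·y_{i+1} − x_{i+1}·y_i), indices taken mod 6.
Σ = (32) + (5) + (63) + (36) + (36) + (30) = 202
Signed area = Σ/2 = 101 (positive ⇒ counter-clockwise traversal).

101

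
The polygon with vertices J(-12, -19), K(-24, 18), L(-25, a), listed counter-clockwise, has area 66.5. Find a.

10

Write out the shoelace sum; only the two edges meeting at L involve a:
2·Area = [((-24)·a − (-25)·18) + ((-25)·(-19) − (-12)·a)] + -672
       = -12·a + 253 = 133
⇒ a = 10.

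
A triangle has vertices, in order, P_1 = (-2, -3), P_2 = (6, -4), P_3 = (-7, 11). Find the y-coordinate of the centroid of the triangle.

Apply the shoelace (surveyor's) formula. First the cross-terms c_i = x_i·y_{i+1} − x_{i+1}·y_i:
  26, 38, 43  ⇒  2A = 107, A = 53.5.
Then Σ (y_i + y_{i+1})·c_i = 428, so ȳ = 428 / (6·53.5) = 4/3.

4/3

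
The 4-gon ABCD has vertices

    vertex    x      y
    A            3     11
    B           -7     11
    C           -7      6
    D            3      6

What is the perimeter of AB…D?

30

|AB| = √((-10)² + (0)²) = √100 = 10
|BC| = √((0)² + (-5)²) = √25 = 5
|CD| = √((10)² + (0)²) = √100 = 10
|DA| = √((0)² + (5)²) = √25 = 5
Perimeter = 10 + 5 + 10 + 5 = 30.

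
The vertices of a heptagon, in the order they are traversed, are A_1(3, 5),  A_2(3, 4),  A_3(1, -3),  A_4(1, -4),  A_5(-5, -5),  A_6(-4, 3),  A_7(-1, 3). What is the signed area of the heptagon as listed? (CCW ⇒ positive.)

-50

A_1→A_2: (3)(4) − (3)(5) = -3
A_2→A_3: (3)(-3) − (1)(4) = -13
A_3→A_4: (1)(-4) − (1)(-3) = -1
A_4→A_5: (1)(-5) − (-5)(-4) = -25
A_5→A_6: (-5)(3) − (-4)(-5) = -35
A_6→A_7: (-4)(3) − (-1)(3) = -9
A_7→A_1: (-1)(5) − (3)(3) = -14
Σ = -100
Signed area = Σ/2 = -50 (negative ⇒ clockwise traversal).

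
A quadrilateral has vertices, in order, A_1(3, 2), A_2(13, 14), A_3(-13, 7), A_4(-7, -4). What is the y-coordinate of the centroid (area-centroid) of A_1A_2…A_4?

Apply the shoelace (surveyor's) formula. First the cross-terms c_i = x_i·y_{i+1} − x_{i+1}·y_i:
  16, 273, 101, -2  ⇒  2A = 388, A = 194.
Then Σ (y_i + y_{i+1})·c_i = 6296, so ȳ = 6296 / (6·194) = 1574/291.

1574/291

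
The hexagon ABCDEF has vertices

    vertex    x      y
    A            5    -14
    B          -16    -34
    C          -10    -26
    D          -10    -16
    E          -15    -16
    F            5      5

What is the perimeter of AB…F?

102

|AB| = √((-21)² + (-20)²) = √841 = 29
|BC| = √((6)² + (8)²) = √100 = 10
|CD| = √((0)² + (10)²) = √100 = 10
|DE| = √((-5)² + (0)²) = √25 = 5
|EF| = √((20)² + (21)²) = √841 = 29
|FA| = √((0)² + (-19)²) = √361 = 19
Perimeter = 29 + 10 + 10 + 5 + 29 + 19 = 102.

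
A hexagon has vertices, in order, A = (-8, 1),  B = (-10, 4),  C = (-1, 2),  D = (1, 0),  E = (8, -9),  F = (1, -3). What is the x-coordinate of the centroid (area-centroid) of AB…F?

-517/261

Apply Gauss's area formula. First the cross-terms c_i = x_i·y_{i+1} − x_{i+1}·y_i:
  -22, -16, -2, -9, -15, -23  ⇒  2A = -87, A = -43.5.
Then Σ (x_i + x_{i+1})·c_i = 517, so x̄ = 517 / (6·(-43.5)) = -517/261.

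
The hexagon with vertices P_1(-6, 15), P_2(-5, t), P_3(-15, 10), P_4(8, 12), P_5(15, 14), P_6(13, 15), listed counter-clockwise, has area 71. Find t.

13

Write out the shoelace sum; only the two edges meeting at P_2 involve t:
2·Area = [((-6)·t − (-5)·15) + ((-5)·10 − (-15)·t)] + 0
       = 9·t + 25 = 142
⇒ t = 13.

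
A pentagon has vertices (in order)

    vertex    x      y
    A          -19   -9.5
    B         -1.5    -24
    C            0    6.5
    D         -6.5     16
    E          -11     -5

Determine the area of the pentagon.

A→B: (-19)(-24) − (-1.5)(-9.5) = 441.75
B→C: (-1.5)(6.5) − (0)(-24) = -9.75
C→D: (0)(16) − (-6.5)(6.5) = 42.25
D→E: (-6.5)(-5) − (-11)(16) = 208.5
E→A: (-11)(-9.5) − (-19)(-5) = 9.5
Σ = 692.25
Area = |Σ|/2 = 346.125.

346.125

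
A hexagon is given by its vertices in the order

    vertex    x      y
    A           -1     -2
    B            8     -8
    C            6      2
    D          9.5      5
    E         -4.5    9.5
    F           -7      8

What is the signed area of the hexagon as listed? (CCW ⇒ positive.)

Apply the surveyor's formula: 2A = Σ (x_i·y_{i+1} − x_{i+1}·y_i), indices taken mod 6.
A→B: (-1)(-8) − (8)(-2) = 24
B→C: (8)(2) − (6)(-8) = 64
C→D: (6)(5) − (9.5)(2) = 11
D→E: (9.5)(9.5) − (-4.5)(5) = 112.75
E→F: (-4.5)(8) − (-7)(9.5) = 30.5
F→A: (-7)(-2) − (-1)(8) = 22
Σ = 264.25
Signed area = Σ/2 = 132.125 (positive ⇒ counter-clockwise traversal).

132.125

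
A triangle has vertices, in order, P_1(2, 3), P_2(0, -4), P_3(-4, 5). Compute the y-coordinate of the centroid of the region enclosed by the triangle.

Apply the shoelace formula. First the cross-terms c_i = x_i·y_{i+1} − x_{i+1}·y_i:
  -8, -16, -22  ⇒  2A = -46, A = -23.
Then Σ (y_i + y_{i+1})·c_i = -184, so ȳ = -184 / (6·(-23)) = 4/3.

4/3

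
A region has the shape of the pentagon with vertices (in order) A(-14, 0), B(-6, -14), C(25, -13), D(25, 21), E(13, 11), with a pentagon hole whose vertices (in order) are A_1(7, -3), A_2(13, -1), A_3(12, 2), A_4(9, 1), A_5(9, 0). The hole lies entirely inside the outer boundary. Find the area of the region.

801

Outer boundary:
Σ = (196) + (428) + (850) + (2) + (154) = 1630
Area = |Σ|/2 = 815.
Hole:
Apply the shoelace formula: 2A = Σ (x_i·y_{i+1} − x_{i+1}·y_i), indices taken mod 5.
Cross-terms: 32, 38, -6, -9, -27  ⇒  Σ = 28
Area = |Σ|/2 = 14.
Net area = 815 − 14 = 801.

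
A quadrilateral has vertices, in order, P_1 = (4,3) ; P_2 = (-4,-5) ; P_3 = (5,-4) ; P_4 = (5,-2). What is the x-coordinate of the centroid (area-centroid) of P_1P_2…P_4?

58/33

Apply the shoelace (surveyor's) formula. First the cross-terms c_i = x_i·y_{i+1} − x_{i+1}·y_i:
  -8, 41, 10, 23  ⇒  2A = 66, A = 33.
Then Σ (x_i + x_{i+1})·c_i = 348, so x̄ = 348 / (6·33) = 58/33.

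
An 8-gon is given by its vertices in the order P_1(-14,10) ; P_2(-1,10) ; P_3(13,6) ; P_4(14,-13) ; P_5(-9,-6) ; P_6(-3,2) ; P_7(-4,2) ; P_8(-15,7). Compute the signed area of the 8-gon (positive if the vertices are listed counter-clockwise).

-402

Apply the shoelace (surveyor's) formula: 2A = Σ (x_i·y_{i+1} − x_{i+1}·y_i), indices taken mod 8.
Σ = (-130) + (-136) + (-253) + (-201) + (-36) + (2) + (2) + (-52) = -804
Signed area = Σ/2 = -402 (negative ⇒ clockwise traversal).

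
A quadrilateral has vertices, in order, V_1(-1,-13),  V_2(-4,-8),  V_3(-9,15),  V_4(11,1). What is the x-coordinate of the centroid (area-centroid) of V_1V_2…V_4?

-14/123

Apply Gauss's area formula. First the cross-terms c_i = x_i·y_{i+1} − x_{i+1}·y_i:
  -44, -132, -174, -142  ⇒  2A = -492, A = -246.
Then Σ (x_i + x_{i+1})·c_i = 168, so x̄ = 168 / (6·(-246)) = -14/123.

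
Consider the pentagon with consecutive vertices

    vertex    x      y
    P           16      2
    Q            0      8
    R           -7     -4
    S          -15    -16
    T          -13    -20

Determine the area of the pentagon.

311

Apply Gauss's area formula: 2A = Σ (x_i·y_{i+1} − x_{i+1}·y_i), indices taken mod 5.
Σ = (128) + (56) + (52) + (92) + (294) = 622
Area = |Σ|/2 = 311.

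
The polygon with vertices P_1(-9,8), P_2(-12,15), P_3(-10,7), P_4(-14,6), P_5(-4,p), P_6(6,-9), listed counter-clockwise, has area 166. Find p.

The doubled signed area Σ (x_i y_{i+1} − x_{i+1} y_i) is linear in p.
With p=0 it equals 92; the coefficient of p is -20 (from the two edges through P_5).
So -20·p + 92 = 2·166 = 332 ⇒ p = -12.

-12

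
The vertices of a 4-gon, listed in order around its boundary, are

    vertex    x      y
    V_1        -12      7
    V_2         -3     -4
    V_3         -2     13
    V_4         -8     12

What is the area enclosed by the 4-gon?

Apply the surveyor's formula: 2A = Σ (x_i·y_{i+1} − x_{i+1}·y_i), indices taken mod 4.
Σ = (69) + (-47) + (80) + (88) = 190
Area = |Σ|/2 = 95.

95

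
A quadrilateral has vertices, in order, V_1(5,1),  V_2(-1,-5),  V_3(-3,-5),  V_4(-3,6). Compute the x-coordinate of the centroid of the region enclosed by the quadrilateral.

-19/75

Apply the surveyor's formula. First the cross-terms c_i = x_i·y_{i+1} − x_{i+1}·y_i:
  -24, -10, -33, -33  ⇒  2A = -100, A = -50.
Then Σ (x_i + x_{i+1})·c_i = 76, so x̄ = 76 / (6·(-50)) = -19/75.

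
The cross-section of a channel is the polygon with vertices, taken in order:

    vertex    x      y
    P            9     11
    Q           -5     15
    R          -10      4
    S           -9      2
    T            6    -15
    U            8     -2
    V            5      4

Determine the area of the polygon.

314

Apply the shoelace (surveyor's) formula: 2A = Σ (x_i·y_{i+1} − x_{i+1}·y_i), indices taken mod 7.
P→Q: (9)(15) − (-5)(11) = 190
Q→R: (-5)(4) − (-10)(15) = 130
R→S: (-10)(2) − (-9)(4) = 16
S→T: (-9)(-15) − (6)(2) = 123
T→U: (6)(-2) − (8)(-15) = 108
U→V: (8)(4) − (5)(-2) = 42
V→P: (5)(11) − (9)(4) = 19
Σ = 628
Area = |Σ|/2 = 314.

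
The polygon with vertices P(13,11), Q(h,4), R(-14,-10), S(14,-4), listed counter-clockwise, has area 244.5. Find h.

1

Write out the shoelace sum; only the two edges meeting at Q involve h:
2·Area = [(13·4 − h·11) + (h·(-10) − (-14)·4)] + 402
       = -21·h + 510 = 489
⇒ h = 1.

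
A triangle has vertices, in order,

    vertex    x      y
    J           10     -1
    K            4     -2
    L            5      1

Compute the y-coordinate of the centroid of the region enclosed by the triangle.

Apply the surveyor's formula. First the cross-terms c_i = x_i·y_{i+1} − x_{i+1}·y_i:
  -16, 14, -15  ⇒  2A = -17, A = -8.5.
Then Σ (y_i + y_{i+1})·c_i = 34, so ȳ = 34 / (6·(-8.5)) = -2/3.

-2/3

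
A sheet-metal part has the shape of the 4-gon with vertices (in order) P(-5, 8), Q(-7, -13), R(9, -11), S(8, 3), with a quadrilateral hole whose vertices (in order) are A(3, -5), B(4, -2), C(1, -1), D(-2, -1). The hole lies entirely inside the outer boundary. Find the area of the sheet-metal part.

Outer boundary:
Apply the shoelace (surveyor's) formula: 2A = Σ (x_i·y_{i+1} − x_{i+1}·y_i), indices taken mod 4.
P→Q: (-5)(-13) − (-7)(8) = 121
Q→R: (-7)(-11) − (9)(-13) = 194
R→S: (9)(3) − (8)(-11) = 115
S→P: (8)(8) − (-5)(3) = 79
Σ = 509
Area = |Σ|/2 = 254.5.
Hole:
Apply the surveyor's formula: 2A = Σ (x_i·y_{i+1} − x_{i+1}·y_i), indices taken mod 4.
Cross-terms: 14, -2, -3, 13  ⇒  Σ = 22
Area = |Σ|/2 = 11.
Net area = 254.5 − 11 = 243.5.

243.5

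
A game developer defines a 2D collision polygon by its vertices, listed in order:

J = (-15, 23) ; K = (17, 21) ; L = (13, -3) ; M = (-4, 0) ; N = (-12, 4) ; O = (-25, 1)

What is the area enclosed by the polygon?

Apply Gauss's area formula: 2A = Σ (x_i·y_{i+1} − x_{i+1}·y_i), indices taken mod 6.
Σ = (-706) + (-324) + (-12) + (-16) + (88) + (-560) = -1530
Area = |Σ|/2 = 765.

765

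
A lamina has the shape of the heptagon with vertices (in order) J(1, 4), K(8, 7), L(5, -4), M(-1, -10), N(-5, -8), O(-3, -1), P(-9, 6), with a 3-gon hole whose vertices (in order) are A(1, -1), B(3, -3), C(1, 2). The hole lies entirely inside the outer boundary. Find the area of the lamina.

135

Outer boundary:
Apply the shoelace formula: 2A = Σ (x_i·y_{i+1} − x_{i+1}·y_i), indices taken mod 7.
J→K: (1)(7) − (8)(4) = -25
K→L: (8)(-4) − (5)(7) = -67
L→M: (5)(-10) − (-1)(-4) = -54
M→N: (-1)(-8) − (-5)(-10) = -42
N→O: (-5)(-1) − (-3)(-8) = -19
O→P: (-3)(6) − (-9)(-1) = -27
P→J: (-9)(4) − (1)(6) = -42
Σ = -276
Area = |Σ|/2 = 138.
Hole:
Apply the shoelace (surveyor's) formula: 2A = Σ (x_i·y_{i+1} − x_{i+1}·y_i), indices taken mod 3.
Σ = (0) + (9) + (-3) = 6
Area = |Σ|/2 = 3.
Net area = 138 − 3 = 135.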